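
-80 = -80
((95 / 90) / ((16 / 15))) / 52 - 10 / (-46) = 27145 / 114816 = 0.24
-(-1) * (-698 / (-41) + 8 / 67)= 17.14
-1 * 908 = -908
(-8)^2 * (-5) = -320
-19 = -19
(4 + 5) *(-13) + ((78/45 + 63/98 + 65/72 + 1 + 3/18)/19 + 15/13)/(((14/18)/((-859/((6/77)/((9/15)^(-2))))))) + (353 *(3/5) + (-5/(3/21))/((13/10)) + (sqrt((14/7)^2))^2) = -203791933343/3734640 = -54568.03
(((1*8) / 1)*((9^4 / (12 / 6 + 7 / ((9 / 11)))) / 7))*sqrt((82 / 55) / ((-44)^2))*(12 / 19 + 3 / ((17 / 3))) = 1771470*sqrt(4510) / 5198039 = 22.89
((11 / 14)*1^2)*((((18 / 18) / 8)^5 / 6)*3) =11 / 917504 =0.00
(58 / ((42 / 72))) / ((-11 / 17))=-11832 / 77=-153.66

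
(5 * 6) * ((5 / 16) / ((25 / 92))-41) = -1195.50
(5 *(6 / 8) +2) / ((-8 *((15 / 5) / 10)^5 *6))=-71875 / 1458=-49.30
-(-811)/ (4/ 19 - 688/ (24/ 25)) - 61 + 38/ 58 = -61.48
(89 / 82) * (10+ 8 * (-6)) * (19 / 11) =-32129 / 451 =-71.24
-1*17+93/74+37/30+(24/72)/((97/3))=-780586/53835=-14.50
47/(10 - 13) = -47/3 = -15.67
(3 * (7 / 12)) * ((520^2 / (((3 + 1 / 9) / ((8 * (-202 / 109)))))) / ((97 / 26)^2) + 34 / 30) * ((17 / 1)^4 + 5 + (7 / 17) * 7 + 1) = -1179703166847799574 / 87174385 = -13532681266.95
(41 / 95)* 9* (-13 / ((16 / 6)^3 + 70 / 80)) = -1036152 / 407075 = -2.55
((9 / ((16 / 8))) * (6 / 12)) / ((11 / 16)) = 36 / 11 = 3.27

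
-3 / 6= -1 / 2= -0.50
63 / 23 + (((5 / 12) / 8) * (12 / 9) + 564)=938635 / 1656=566.81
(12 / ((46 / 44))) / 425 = 264 / 9775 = 0.03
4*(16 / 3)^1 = 64 / 3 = 21.33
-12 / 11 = -1.09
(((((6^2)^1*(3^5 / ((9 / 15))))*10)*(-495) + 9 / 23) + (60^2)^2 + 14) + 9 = -59210976.61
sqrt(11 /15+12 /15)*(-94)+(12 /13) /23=12 /299 - 94*sqrt(345) /15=-116.36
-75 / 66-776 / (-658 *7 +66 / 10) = -489565 / 505934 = -0.97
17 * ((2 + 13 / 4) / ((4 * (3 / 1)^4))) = 119 / 432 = 0.28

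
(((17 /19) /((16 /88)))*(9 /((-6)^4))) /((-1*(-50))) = 187 /273600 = 0.00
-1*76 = -76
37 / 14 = 2.64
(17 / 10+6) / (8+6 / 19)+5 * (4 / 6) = 20189 / 4740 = 4.26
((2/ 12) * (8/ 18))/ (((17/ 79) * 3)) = 158/ 1377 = 0.11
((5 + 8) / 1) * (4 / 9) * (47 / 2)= 1222 / 9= 135.78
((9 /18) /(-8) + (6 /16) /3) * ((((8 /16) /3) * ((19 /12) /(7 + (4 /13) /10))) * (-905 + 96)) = -999115 /526464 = -1.90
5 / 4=1.25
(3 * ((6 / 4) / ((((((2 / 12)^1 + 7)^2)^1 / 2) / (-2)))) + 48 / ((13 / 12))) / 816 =44025 / 817258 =0.05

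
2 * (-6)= -12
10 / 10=1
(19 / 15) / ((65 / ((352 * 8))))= 54.88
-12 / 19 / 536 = -3 / 2546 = -0.00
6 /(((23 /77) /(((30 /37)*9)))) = 124740 /851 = 146.58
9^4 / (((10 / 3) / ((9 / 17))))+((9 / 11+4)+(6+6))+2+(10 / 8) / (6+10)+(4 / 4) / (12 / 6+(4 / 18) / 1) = 63513427 / 59840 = 1061.39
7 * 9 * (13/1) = 819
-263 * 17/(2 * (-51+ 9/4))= 8942/195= 45.86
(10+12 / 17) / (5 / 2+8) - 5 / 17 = 37 / 51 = 0.73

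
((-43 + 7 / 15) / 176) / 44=-29 / 5280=-0.01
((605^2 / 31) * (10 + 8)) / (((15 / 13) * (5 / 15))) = 552579.68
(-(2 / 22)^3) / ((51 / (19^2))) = -0.01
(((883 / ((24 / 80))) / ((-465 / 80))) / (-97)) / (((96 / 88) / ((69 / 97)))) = 8935960 / 2625111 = 3.40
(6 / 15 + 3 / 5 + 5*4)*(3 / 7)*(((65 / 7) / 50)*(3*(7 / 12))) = 117 / 40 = 2.92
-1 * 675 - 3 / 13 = -8778 / 13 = -675.23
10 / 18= 5 / 9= 0.56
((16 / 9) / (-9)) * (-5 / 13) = 80 / 1053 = 0.08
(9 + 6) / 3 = 5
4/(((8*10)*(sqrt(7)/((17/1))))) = 17*sqrt(7)/140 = 0.32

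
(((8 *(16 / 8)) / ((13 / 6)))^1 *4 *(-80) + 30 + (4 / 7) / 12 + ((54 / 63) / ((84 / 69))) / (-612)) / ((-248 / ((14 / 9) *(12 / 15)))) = 606345283 / 51793560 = 11.71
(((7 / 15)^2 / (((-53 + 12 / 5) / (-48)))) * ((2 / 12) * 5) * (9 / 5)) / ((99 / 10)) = 784 / 25047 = 0.03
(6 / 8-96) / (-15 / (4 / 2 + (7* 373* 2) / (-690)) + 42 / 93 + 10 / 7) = -52940839 / 2542324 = -20.82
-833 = -833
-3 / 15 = -1 / 5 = -0.20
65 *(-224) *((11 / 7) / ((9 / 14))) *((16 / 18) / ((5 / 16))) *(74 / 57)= -606814208 / 4617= -131430.41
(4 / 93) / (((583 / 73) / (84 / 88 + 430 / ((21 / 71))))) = 98126746 / 12524589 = 7.83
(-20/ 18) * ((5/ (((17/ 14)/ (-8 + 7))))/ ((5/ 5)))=700/ 153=4.58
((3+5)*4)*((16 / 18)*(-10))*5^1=-12800 / 9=-1422.22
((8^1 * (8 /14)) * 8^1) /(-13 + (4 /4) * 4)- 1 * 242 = -15502 /63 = -246.06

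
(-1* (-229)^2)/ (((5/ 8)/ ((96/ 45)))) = -13424896/ 75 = -178998.61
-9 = -9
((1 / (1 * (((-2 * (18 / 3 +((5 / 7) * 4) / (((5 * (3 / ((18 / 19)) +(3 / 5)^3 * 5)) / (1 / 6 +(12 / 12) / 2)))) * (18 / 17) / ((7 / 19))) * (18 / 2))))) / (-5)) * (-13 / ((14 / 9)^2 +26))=-6898073 / 23753233040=-0.00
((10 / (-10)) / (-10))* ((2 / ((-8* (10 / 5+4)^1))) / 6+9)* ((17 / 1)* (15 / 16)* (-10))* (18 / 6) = -429.98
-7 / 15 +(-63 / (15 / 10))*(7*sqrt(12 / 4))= -294*sqrt(3)- 7 / 15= -509.69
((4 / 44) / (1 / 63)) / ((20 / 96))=1512 / 55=27.49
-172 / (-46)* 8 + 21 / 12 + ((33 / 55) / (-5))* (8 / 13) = 944517 / 29900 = 31.59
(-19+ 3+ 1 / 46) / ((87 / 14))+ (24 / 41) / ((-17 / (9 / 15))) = -6024799 / 2324495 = -2.59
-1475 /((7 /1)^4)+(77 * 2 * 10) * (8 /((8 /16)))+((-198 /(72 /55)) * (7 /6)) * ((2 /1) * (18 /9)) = 344786755 /14406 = 23933.55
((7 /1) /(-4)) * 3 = -21 /4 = -5.25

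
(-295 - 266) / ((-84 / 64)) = 2992 / 7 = 427.43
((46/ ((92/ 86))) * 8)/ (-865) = -344/ 865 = -0.40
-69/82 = -0.84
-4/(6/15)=-10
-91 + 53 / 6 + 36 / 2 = -64.17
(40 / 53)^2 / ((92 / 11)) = 4400 / 64607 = 0.07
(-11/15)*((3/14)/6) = -11/420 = -0.03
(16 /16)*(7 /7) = 1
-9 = -9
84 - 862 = -778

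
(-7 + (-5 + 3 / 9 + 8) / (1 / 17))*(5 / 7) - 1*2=33.48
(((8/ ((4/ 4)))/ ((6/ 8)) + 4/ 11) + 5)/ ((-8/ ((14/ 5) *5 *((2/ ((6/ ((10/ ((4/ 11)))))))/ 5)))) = -3703/ 72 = -51.43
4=4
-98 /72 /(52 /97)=-4753 /1872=-2.54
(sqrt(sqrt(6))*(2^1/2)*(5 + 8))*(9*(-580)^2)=39358800*6^(1/4)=61599850.97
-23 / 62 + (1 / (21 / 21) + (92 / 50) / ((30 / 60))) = 6679 / 1550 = 4.31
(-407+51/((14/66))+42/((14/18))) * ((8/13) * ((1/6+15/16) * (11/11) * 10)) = -208820/273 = -764.91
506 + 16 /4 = 510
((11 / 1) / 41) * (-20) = -220 / 41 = -5.37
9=9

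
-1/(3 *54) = -1/162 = -0.01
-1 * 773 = -773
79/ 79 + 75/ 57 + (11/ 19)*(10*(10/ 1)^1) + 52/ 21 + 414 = 190198/ 399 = 476.69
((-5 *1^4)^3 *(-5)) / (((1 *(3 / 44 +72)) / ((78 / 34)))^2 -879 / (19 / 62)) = -3885310000 / 11696059373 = -0.33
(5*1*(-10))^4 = 6250000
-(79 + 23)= -102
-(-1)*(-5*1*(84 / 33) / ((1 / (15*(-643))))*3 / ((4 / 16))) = 16203600 / 11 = 1473054.55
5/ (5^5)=1/ 625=0.00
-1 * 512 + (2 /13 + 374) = -1792 /13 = -137.85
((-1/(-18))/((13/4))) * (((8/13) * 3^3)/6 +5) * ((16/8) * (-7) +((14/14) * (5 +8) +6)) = 1010/1521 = 0.66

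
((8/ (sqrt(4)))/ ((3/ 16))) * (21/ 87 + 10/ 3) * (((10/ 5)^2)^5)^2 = 20870856704/ 261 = 79964968.21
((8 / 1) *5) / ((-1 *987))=-40 / 987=-0.04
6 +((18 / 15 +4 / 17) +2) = 802 / 85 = 9.44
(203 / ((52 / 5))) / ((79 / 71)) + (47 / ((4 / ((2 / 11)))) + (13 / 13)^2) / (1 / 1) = 20.68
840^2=705600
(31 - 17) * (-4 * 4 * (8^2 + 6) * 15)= -235200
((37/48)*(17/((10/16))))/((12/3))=629/120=5.24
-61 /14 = -4.36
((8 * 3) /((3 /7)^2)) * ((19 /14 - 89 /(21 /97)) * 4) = -1927408 /9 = -214156.44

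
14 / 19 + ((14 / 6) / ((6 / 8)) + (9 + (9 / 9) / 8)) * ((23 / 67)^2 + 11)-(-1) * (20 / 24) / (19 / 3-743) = 30937347161 / 226191732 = 136.77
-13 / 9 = -1.44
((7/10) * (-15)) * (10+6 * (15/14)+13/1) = -309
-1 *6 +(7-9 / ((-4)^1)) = 13 / 4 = 3.25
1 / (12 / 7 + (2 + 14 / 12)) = 0.20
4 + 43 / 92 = 4.47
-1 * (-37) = 37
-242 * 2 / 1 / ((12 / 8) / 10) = -9680 / 3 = -3226.67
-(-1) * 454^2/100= 51529/25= 2061.16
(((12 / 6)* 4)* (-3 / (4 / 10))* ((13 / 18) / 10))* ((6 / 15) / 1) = -26 / 15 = -1.73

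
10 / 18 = 0.56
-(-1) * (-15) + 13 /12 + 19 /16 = -611 /48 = -12.73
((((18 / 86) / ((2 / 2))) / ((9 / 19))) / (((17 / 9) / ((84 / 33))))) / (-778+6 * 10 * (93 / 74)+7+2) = -177156 / 206356183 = -0.00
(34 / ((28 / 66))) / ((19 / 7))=29.53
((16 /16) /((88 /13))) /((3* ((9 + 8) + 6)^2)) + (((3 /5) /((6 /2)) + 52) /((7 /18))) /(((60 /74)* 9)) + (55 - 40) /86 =18.57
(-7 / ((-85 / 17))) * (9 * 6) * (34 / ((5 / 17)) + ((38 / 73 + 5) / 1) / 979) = 15615157698 / 1786675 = 8739.79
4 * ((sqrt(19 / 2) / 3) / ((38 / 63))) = 21 * sqrt(38) / 19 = 6.81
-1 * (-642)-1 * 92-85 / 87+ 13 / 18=286967 / 522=549.75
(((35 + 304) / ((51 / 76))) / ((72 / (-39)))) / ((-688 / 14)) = 195377 / 35088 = 5.57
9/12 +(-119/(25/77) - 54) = -41977/100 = -419.77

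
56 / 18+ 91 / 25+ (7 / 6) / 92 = 280021 / 41400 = 6.76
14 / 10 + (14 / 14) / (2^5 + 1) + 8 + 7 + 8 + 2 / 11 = 4061 / 165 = 24.61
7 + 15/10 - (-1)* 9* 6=125/2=62.50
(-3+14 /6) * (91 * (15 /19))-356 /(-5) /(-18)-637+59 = -538522 /855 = -629.85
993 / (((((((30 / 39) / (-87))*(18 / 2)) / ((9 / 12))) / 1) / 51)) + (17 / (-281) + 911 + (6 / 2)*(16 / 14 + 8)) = -37480941637 / 78680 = -476371.91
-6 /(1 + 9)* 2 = -6 /5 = -1.20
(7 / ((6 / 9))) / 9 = 7 / 6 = 1.17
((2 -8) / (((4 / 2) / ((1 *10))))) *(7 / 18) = -35 / 3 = -11.67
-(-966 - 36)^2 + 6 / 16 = -8032029 / 8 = -1004003.62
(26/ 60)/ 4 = 13/ 120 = 0.11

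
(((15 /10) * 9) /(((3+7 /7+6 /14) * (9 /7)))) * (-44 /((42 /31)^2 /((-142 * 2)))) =48422 /3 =16140.67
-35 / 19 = -1.84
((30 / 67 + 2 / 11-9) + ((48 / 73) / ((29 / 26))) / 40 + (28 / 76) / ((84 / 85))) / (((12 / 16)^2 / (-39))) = 738339174508 / 1333995795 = 553.48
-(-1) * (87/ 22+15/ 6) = 71/ 11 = 6.45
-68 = -68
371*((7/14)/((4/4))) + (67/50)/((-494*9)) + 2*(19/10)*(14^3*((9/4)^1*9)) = 46980059423/222300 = 211336.30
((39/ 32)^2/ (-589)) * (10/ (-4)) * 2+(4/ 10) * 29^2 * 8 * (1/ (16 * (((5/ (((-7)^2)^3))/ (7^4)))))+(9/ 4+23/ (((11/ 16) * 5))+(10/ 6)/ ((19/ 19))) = 4728306140178786637/ 497587200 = 9502467386.98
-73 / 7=-10.43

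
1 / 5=0.20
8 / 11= 0.73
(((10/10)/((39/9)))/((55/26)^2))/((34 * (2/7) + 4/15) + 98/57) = 31122/7060955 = 0.00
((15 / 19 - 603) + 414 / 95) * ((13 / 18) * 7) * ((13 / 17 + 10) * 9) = -472911894 / 1615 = -292824.70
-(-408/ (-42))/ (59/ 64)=-4352/ 413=-10.54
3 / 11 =0.27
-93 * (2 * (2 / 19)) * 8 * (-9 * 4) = 107136 / 19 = 5638.74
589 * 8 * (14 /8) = 8246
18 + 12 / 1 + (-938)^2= 879874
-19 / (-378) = 19 / 378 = 0.05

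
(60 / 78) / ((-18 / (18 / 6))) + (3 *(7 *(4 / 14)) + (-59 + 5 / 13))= -2057 / 39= -52.74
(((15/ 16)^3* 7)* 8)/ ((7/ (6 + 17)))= 77625/ 512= 151.61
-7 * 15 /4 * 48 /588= -15 /7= -2.14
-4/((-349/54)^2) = -11664/121801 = -0.10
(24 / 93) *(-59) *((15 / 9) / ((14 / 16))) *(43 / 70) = -17.82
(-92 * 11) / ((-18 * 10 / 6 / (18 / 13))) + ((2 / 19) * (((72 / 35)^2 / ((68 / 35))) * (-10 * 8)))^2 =127315640316 / 332287865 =383.15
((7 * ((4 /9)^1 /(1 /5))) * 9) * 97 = 13580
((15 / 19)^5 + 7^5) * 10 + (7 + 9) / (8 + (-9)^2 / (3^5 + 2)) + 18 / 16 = 168076.11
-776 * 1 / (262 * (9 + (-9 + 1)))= -388 / 131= -2.96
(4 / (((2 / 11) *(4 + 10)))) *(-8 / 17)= -88 / 119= -0.74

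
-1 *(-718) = 718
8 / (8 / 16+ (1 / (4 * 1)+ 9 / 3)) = 32 / 15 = 2.13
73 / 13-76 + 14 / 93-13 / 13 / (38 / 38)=-86122 / 1209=-71.23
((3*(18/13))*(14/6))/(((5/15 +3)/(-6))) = -1134/65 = -17.45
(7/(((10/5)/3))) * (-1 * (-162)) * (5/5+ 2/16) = 15309/8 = 1913.62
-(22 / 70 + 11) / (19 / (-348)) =137808 / 665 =207.23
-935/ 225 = -187/ 45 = -4.16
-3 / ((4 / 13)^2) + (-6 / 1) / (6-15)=-1489 / 48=-31.02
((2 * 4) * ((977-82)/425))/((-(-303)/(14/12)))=0.06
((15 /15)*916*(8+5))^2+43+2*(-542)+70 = 141799493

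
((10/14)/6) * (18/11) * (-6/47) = -0.02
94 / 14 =47 / 7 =6.71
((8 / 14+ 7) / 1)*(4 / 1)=30.29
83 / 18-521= -9295 / 18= -516.39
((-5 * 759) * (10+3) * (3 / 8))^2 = 21905480025 / 64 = 342273125.39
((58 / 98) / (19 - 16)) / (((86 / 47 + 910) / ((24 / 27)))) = 1363 / 7087311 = 0.00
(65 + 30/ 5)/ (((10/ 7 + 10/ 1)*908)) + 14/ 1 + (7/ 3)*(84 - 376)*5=-739328429/ 217920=-3392.66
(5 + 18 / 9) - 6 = 1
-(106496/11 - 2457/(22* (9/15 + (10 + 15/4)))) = -4362826/451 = -9673.67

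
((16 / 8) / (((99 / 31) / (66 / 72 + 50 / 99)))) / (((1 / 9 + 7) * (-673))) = -17453 / 93810816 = -0.00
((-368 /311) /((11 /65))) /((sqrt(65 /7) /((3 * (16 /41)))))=-17664 * sqrt(455) /140261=-2.69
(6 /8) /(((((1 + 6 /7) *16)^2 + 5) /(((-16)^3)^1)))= -3.46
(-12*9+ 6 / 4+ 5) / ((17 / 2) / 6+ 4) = -1218 / 65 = -18.74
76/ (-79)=-76/ 79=-0.96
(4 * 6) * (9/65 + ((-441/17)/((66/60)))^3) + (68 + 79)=-133731254207487/425048195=-314626.10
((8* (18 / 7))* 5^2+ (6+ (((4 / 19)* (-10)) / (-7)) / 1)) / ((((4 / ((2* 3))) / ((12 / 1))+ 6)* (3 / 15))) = 6231420 / 14497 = 429.84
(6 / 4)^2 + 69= 285 / 4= 71.25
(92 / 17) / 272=23 / 1156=0.02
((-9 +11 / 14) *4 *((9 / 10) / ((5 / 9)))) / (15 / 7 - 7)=1863 / 170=10.96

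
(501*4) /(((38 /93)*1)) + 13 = 93433 /19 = 4917.53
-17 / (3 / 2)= -34 / 3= -11.33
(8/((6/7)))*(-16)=-448/3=-149.33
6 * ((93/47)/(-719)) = -558/33793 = -0.02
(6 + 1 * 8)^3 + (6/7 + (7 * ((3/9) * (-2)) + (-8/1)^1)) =57376/21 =2732.19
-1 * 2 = -2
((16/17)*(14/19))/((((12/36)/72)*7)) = 6912/323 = 21.40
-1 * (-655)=655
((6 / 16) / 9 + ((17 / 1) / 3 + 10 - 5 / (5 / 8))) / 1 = 185 / 24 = 7.71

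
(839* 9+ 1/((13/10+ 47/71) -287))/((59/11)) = 1407.81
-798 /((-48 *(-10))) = -133 /80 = -1.66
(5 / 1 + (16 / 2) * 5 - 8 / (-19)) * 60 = 51780 / 19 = 2725.26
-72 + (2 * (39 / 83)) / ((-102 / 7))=-101683 / 1411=-72.06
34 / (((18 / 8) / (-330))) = -14960 / 3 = -4986.67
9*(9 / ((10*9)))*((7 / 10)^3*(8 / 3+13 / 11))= 130683 / 110000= 1.19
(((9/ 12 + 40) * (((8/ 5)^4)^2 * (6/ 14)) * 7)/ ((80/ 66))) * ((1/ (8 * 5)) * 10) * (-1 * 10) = -4230217728/ 390625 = -10829.36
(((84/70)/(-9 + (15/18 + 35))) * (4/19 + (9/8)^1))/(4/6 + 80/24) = 261/17480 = 0.01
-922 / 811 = -1.14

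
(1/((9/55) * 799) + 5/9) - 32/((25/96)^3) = -22613898798/12484375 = -1811.38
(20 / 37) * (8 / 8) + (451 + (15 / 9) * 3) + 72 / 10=85792 / 185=463.74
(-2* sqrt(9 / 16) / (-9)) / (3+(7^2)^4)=1 / 34588824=0.00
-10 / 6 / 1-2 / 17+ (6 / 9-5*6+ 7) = -410 / 17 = -24.12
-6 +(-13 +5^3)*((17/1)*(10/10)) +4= 1902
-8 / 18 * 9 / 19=-4 / 19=-0.21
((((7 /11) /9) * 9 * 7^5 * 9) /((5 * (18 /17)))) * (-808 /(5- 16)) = 1335559.23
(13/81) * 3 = 13/27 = 0.48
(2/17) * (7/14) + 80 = 80.06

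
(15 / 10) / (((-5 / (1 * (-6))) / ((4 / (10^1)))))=18 / 25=0.72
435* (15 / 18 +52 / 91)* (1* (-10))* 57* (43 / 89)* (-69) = 7234065225 / 623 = 11611661.68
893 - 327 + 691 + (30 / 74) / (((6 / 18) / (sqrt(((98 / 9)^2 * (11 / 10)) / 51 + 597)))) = sqrt(3157883535) / 1887 + 1257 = 1286.78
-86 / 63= -1.37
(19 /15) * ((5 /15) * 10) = 38 /9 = 4.22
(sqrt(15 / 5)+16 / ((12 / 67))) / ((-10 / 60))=-536 - 6 * sqrt(3)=-546.39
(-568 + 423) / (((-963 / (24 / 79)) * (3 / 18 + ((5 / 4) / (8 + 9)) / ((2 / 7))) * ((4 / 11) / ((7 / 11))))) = 276080 / 1462369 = 0.19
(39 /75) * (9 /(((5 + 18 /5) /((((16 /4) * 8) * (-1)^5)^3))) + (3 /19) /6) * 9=-160486.87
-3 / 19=-0.16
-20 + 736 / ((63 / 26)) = 17876 / 63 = 283.75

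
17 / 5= 3.40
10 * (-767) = -7670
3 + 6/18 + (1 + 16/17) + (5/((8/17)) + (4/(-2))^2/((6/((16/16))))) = 2253/136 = 16.57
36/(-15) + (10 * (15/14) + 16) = 851/35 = 24.31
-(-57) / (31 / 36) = 2052 / 31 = 66.19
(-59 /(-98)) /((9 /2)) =59 /441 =0.13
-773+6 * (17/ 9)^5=-12375245/ 19683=-628.73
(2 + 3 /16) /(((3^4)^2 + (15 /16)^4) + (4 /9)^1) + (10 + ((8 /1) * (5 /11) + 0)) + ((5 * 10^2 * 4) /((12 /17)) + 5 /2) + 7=729703836808231 /255456500178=2856.47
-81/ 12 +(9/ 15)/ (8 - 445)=-59007/ 8740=-6.75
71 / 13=5.46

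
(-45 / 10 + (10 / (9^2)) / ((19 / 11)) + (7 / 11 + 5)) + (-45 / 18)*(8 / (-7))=963425 / 237006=4.06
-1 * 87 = -87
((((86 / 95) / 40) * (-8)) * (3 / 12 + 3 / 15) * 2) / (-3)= 129 / 2375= 0.05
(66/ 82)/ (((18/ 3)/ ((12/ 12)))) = 11/ 82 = 0.13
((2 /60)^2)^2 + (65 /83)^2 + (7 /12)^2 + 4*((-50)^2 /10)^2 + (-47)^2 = 703677119923757 /2790045000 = 252209.95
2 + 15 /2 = 19 /2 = 9.50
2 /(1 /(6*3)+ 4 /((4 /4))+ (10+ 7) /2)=18 /113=0.16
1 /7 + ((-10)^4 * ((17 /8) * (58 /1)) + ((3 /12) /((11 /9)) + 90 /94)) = 17841688889 /14476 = 1232501.30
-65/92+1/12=-0.62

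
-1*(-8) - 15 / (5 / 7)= -13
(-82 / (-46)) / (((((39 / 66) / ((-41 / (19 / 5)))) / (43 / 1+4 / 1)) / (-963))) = 8369211510 / 5681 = 1473193.37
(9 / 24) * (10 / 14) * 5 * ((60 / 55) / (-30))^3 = -3 / 46585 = -0.00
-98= -98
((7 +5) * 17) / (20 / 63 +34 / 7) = 6426 / 163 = 39.42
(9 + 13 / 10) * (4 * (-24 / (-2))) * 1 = 2472 / 5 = 494.40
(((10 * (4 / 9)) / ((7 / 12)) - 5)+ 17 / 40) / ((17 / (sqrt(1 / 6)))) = 2557 * sqrt(6) / 85680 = 0.07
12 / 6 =2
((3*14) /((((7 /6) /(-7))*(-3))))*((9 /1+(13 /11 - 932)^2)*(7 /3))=20548289160 /121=169820571.57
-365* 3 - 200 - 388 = -1683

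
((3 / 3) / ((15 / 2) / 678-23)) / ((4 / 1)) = -0.01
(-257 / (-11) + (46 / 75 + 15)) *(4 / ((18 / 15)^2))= 32156 / 297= 108.27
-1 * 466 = -466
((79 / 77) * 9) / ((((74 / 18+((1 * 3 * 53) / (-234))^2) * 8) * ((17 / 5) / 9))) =48664395 / 72835378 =0.67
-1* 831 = -831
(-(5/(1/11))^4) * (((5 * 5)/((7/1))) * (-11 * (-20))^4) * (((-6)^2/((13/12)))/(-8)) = 28938448935000000000/91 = 318004933351648351.65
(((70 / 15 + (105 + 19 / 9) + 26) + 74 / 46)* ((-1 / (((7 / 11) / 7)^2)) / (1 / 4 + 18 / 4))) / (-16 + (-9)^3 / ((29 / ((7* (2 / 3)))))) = 202490354 / 7602489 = 26.63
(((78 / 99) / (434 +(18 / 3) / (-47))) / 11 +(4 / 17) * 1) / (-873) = -14814979 / 54928737468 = -0.00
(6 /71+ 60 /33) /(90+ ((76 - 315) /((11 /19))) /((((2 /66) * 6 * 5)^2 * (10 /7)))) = -1486000 /202792117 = -0.01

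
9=9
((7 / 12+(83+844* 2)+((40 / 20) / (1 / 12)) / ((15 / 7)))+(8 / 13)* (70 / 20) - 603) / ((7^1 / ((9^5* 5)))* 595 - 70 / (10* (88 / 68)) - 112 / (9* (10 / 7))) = -199605716343 / 2382239314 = -83.79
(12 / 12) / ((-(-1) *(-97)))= -1 / 97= -0.01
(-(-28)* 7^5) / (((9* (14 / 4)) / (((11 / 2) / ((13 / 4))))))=25282.32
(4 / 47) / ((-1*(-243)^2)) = -4 / 2775303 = -0.00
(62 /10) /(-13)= -31 /65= -0.48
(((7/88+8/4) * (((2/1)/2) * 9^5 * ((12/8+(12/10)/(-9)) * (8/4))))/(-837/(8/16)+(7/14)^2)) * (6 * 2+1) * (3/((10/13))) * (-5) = 5759580411/113300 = 50834.78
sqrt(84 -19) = sqrt(65) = 8.06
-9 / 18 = -1 / 2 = -0.50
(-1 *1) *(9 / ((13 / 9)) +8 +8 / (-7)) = -1191 / 91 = -13.09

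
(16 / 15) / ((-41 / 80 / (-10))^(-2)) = 1681 / 600000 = 0.00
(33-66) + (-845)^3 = -603351158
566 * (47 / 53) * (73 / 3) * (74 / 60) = 35926001 / 2385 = 15063.31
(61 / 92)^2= 3721 / 8464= 0.44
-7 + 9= 2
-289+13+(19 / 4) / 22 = -24269 / 88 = -275.78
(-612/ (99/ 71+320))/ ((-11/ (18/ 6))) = 130356/ 251009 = 0.52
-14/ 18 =-7/ 9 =-0.78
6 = 6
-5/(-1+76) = -1/15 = -0.07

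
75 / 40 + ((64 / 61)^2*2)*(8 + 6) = 973319 / 29768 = 32.70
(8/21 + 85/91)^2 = 128881/74529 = 1.73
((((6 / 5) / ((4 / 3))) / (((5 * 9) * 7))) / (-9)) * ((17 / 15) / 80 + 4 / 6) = -817 / 3780000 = -0.00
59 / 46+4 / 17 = 1187 / 782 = 1.52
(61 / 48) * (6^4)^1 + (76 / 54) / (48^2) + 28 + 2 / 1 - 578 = 34183315 / 31104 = 1099.00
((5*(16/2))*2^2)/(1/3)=480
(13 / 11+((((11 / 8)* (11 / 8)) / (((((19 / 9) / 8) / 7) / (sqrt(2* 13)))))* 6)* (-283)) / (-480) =-13 / 5280+2157309* sqrt(26) / 12160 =904.62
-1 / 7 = -0.14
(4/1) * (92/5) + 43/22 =8311/110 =75.55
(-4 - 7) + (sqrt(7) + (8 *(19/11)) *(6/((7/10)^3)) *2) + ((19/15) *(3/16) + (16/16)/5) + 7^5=17282.52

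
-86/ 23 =-3.74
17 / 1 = 17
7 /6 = 1.17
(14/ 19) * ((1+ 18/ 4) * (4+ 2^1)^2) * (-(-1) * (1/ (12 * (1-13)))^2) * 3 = 77/ 3648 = 0.02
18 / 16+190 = 1529 / 8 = 191.12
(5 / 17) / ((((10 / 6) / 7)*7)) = 3 / 17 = 0.18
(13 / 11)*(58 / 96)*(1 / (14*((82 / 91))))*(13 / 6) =63713 / 519552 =0.12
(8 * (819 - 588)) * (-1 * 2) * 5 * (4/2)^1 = -36960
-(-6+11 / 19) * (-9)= -927 / 19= -48.79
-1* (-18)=18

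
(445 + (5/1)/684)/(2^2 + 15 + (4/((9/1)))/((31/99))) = 9435935/432972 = 21.79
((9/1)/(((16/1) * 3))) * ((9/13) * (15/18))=45/416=0.11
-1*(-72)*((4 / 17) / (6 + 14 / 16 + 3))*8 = 13.72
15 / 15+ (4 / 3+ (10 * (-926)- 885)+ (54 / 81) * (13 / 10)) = -50709 / 5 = -10141.80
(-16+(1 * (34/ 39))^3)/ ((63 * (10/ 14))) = -181960/ 533871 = -0.34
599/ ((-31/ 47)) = -28153/ 31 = -908.16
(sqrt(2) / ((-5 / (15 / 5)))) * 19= -57 * sqrt(2) / 5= -16.12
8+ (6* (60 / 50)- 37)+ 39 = 86 / 5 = 17.20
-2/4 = -1/2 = -0.50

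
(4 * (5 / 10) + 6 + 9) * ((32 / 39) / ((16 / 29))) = 986 / 39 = 25.28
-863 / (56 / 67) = -57821 / 56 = -1032.52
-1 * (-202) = 202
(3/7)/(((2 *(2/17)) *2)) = 51/56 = 0.91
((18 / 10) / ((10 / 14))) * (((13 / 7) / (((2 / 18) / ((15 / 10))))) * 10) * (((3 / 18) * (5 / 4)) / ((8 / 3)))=3159 / 64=49.36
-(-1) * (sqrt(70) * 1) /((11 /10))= 10 * sqrt(70) /11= 7.61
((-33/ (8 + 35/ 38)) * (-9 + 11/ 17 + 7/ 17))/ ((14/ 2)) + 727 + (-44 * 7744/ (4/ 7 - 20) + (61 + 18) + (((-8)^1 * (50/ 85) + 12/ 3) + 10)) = 14520682/ 791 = 18357.37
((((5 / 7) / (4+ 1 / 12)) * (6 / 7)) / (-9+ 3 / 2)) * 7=-0.14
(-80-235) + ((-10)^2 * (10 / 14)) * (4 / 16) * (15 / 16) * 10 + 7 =-140.59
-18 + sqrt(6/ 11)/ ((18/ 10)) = -18 + 5 * sqrt(66)/ 99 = -17.59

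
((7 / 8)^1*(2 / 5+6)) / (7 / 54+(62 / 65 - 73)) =-2808 / 36061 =-0.08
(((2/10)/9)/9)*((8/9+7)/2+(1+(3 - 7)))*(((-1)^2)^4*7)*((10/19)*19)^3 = 11900/729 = 16.32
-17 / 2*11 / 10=-187 / 20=-9.35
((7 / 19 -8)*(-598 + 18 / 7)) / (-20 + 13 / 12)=-7252320 / 30191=-240.21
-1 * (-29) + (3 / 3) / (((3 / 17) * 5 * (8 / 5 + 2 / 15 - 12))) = 4449 / 154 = 28.89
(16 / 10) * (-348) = -2784 / 5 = -556.80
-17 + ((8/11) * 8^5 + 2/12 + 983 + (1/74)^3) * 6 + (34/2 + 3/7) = 2322805562279/15601124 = 148887.06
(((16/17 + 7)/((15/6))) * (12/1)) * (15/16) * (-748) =-26730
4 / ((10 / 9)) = 18 / 5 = 3.60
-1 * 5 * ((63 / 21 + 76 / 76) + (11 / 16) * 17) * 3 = -3765 / 16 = -235.31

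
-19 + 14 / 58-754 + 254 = -15044 / 29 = -518.76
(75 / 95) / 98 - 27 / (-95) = 2721 / 9310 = 0.29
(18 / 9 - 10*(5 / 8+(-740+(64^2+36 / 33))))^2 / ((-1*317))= -3556124.00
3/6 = 1/2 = 0.50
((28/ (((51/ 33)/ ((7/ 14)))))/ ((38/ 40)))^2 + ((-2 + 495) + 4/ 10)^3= 1566436599886227/ 13041125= 120115143.43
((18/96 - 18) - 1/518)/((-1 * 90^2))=0.00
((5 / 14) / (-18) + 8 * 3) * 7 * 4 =6043 / 9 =671.44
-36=-36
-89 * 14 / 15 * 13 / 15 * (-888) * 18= 28767648 / 25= 1150705.92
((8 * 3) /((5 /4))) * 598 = 57408 /5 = 11481.60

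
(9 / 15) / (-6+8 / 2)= -3 / 10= -0.30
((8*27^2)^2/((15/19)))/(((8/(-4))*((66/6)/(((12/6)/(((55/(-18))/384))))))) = 1488919117824/3025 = 492204667.05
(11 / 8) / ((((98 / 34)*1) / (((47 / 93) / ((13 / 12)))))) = 8789 / 39494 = 0.22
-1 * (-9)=9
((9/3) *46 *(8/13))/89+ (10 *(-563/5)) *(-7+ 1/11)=99023576/12727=7780.59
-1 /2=-0.50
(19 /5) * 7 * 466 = 61978 /5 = 12395.60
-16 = -16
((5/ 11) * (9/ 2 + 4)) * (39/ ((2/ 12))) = 9945/ 11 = 904.09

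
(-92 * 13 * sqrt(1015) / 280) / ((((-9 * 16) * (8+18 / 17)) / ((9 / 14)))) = 5083 * sqrt(1015) / 2414720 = 0.07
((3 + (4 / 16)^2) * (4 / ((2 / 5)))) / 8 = 245 / 64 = 3.83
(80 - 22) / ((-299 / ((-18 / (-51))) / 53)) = -18444 / 5083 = -3.63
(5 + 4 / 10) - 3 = 12 / 5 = 2.40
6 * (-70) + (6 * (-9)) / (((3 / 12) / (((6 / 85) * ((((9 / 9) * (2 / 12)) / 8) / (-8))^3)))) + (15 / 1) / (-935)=-51473940447 / 122552320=-420.02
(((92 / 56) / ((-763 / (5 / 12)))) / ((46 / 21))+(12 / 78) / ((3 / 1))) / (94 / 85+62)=2058785 / 2553864768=0.00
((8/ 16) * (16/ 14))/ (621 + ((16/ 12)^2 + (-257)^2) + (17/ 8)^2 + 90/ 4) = 2304/ 268929535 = 0.00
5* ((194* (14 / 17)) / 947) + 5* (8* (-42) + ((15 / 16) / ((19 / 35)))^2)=-2476071265465 / 1487805184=-1664.24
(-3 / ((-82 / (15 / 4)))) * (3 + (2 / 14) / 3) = 120 / 287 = 0.42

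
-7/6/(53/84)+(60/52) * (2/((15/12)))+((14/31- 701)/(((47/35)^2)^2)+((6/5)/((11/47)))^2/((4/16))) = -34770286647580691/315280947098975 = -110.28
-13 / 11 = -1.18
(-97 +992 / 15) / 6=-463 / 90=-5.14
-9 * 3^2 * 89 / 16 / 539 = -0.84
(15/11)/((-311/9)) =-135/3421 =-0.04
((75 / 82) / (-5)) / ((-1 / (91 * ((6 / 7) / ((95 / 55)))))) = 6435 / 779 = 8.26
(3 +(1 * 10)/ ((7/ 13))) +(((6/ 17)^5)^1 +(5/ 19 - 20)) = 347479316/ 188840981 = 1.84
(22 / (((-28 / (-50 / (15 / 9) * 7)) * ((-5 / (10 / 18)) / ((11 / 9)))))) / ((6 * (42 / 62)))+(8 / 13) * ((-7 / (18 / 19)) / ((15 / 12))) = -2023459 / 221130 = -9.15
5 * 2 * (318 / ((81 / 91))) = 96460 / 27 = 3572.59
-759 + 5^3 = -634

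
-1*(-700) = 700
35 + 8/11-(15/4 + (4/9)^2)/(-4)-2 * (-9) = 780005/14256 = 54.71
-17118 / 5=-3423.60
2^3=8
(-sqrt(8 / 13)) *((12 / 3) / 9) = -8 *sqrt(26) / 117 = -0.35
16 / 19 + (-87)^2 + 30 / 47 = 6760439 / 893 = 7570.48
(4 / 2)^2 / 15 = 4 / 15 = 0.27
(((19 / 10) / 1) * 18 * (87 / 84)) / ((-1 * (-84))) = 1653 / 3920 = 0.42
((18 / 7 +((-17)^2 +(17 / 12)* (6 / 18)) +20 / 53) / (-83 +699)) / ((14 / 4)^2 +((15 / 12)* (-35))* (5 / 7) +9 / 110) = -19527875 / 778227408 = -0.03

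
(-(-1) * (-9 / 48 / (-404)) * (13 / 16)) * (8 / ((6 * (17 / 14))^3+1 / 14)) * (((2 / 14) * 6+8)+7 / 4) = 567567 / 6860915456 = 0.00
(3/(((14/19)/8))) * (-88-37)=-28500/7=-4071.43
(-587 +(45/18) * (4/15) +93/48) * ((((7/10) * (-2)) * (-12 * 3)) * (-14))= 4123497/10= 412349.70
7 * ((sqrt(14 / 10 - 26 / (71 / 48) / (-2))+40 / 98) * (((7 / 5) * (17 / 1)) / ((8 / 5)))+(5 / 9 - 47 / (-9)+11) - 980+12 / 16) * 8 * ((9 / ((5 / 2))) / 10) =-482026 / 25+7497 * sqrt(1284035) / 8875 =-18323.83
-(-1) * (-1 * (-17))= 17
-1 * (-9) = 9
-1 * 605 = -605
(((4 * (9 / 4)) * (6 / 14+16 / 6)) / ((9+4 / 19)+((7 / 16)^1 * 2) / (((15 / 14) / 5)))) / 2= 22230 / 21217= 1.05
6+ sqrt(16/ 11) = 4*sqrt(11)/ 11+ 6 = 7.21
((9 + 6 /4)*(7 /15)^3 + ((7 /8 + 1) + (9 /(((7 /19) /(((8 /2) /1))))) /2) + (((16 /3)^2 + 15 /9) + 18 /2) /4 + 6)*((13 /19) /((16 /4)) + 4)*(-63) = -1349580901 /76000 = -17757.64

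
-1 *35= -35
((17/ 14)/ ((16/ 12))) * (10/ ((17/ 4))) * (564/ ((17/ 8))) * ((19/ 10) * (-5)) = -642960/ 119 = -5403.03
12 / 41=0.29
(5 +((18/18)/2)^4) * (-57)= -4617/16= -288.56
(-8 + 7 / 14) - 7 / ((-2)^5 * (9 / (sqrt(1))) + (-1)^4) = -613 / 82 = -7.48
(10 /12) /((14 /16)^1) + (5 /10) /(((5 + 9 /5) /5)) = 1885 /1428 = 1.32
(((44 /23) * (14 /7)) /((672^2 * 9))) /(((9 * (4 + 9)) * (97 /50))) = 275 /66305034432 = 0.00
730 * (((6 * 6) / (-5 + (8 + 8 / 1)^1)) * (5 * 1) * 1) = 131400 / 11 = 11945.45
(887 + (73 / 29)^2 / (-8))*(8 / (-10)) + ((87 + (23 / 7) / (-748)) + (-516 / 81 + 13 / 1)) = -365801375867 / 594469260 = -615.34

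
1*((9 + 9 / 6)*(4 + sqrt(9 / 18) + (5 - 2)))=21*sqrt(2) / 4 + 147 / 2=80.92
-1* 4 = -4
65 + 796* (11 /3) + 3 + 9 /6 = 2988.17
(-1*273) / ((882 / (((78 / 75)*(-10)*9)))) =28.97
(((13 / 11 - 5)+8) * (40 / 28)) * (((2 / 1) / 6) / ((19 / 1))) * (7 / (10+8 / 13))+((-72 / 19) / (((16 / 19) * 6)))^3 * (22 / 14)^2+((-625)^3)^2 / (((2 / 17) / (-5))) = -14942865371704101568237547 / 5898816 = -2533197402954101563.47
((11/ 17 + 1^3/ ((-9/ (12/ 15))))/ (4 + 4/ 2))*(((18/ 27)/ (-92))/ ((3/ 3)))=-0.00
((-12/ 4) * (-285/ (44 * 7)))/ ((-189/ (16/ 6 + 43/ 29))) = -34295/ 562716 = -0.06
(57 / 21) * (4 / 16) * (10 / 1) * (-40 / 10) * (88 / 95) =-25.14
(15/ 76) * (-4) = -15/ 19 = -0.79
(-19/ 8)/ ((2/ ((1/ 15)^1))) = -19/ 240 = -0.08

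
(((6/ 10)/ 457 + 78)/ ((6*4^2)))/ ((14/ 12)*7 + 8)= 178233/ 3546320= 0.05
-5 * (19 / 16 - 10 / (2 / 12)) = 4705 / 16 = 294.06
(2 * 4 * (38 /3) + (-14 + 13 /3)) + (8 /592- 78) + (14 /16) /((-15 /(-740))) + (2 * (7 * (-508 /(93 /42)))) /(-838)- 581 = -750186985 /1441779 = -520.32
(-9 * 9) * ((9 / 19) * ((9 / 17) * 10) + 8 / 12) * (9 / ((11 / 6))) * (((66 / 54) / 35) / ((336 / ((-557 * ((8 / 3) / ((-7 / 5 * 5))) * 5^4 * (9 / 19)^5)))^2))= -3905.29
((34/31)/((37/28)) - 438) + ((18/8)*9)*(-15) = -3399341/4588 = -740.92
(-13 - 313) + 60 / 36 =-973 / 3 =-324.33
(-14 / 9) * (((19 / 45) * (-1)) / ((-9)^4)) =266 / 2657205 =0.00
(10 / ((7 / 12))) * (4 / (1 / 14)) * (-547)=-525120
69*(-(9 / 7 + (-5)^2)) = -12696 / 7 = -1813.71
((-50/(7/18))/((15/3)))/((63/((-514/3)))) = 10280/147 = 69.93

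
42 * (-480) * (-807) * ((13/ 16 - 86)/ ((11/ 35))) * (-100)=4850739810000/ 11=440976346363.64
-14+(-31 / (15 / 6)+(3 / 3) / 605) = -15971 / 605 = -26.40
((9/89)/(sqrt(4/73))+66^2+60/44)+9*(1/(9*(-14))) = 9*sqrt(73)/178+671023/154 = 4357.72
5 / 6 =0.83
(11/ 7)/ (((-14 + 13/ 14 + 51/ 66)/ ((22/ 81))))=-2662/ 76707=-0.03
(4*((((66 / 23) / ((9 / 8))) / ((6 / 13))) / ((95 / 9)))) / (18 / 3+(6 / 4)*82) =4576 / 281865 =0.02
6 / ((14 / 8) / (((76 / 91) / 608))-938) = 1 / 56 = 0.02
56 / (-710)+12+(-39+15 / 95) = -181582 / 6745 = -26.92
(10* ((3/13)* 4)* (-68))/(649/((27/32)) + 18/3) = -0.81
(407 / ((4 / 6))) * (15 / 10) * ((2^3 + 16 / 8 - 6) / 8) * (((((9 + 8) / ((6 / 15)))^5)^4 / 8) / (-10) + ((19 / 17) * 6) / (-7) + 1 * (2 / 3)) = -33790326642293108364053548261587366033699669 / 15971909632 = -2115609681048632943082604000000000.00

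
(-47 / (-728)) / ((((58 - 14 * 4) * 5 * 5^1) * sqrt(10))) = 47 * sqrt(10) / 364000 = 0.00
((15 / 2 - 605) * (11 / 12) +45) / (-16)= 12065 / 384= 31.42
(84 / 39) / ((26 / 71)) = 994 / 169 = 5.88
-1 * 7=-7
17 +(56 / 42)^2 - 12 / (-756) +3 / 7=173 / 9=19.22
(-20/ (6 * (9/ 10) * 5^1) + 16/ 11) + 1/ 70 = 15137/ 20790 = 0.73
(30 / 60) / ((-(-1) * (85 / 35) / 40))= 140 / 17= 8.24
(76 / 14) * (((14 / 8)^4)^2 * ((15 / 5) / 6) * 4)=15647317 / 16384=955.04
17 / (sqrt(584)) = 17*sqrt(146) / 292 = 0.70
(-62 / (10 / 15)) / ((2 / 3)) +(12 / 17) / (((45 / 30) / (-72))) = -5895 / 34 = -173.38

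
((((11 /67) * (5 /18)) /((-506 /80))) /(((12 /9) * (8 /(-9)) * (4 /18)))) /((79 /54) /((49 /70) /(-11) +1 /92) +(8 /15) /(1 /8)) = -24330375 /20848078048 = -0.00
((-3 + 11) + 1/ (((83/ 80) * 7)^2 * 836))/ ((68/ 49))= 141100898/ 24476617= 5.76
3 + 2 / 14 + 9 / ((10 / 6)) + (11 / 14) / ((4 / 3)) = 2557 / 280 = 9.13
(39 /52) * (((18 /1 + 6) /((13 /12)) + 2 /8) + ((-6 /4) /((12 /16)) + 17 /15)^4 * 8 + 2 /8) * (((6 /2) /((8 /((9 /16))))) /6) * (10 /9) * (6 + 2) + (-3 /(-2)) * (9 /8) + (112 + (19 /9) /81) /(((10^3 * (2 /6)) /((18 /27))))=1255340423 /151632000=8.28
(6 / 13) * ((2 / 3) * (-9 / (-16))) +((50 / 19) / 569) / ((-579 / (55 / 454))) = 12788227967 / 73887952476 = 0.17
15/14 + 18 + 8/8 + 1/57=16031/798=20.09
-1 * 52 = -52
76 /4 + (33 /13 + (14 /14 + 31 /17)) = 5384 /221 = 24.36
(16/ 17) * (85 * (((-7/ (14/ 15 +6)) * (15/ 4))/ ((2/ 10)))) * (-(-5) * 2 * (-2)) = 30288.46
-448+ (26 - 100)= -522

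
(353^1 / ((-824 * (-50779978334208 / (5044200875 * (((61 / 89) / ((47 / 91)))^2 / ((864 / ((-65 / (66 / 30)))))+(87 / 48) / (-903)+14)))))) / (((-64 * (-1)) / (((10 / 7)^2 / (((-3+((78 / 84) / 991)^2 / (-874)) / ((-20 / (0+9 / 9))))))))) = 9520282117055912304902105086104078125 / 75505120931050016363073123435808070565888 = 0.00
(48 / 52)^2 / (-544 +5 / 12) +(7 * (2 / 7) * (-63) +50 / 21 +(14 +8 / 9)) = -7551459814 / 69450381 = -108.73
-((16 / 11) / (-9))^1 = 16 / 99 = 0.16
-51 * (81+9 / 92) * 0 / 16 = 0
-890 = -890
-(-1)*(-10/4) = -5/2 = -2.50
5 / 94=0.05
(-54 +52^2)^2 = 7022500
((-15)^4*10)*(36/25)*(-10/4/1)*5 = -9112500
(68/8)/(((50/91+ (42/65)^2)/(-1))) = -502775/57196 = -8.79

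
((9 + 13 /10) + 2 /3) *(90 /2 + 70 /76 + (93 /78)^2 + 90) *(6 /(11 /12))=1741096623 /176605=9858.71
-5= -5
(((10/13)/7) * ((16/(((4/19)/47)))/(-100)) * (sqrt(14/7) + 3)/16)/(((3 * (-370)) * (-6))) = -893/8080800-893 * sqrt(2)/24242400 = -0.00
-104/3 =-34.67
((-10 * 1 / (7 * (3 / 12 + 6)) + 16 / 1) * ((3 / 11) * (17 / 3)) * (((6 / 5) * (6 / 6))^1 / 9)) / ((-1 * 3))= -6256 / 5775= -1.08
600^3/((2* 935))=21600000/187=115508.02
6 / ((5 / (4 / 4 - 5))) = -24 / 5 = -4.80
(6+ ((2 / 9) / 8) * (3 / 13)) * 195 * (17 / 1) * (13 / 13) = 79645 / 4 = 19911.25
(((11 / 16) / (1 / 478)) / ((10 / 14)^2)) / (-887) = -128821 / 177400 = -0.73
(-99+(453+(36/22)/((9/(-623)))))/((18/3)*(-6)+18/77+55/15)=-55608/7415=-7.50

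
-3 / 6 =-1 / 2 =-0.50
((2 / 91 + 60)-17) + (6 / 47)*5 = 43.66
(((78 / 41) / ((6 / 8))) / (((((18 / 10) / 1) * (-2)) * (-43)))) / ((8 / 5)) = 325 / 31734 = 0.01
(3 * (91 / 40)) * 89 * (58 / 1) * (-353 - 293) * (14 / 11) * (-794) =1264945214442 / 55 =22999003898.95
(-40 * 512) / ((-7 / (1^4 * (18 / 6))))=61440 / 7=8777.14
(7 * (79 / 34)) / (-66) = -553 / 2244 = -0.25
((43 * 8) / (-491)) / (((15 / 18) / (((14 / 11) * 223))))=-6443808 / 27005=-238.62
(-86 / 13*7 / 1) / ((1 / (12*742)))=-412323.69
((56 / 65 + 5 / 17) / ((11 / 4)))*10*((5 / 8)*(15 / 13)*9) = 861975 / 31603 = 27.28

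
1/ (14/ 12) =6/ 7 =0.86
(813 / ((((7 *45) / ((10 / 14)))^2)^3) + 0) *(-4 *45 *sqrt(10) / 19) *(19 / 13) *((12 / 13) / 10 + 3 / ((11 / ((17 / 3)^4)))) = -5886821348 *sqrt(10) / 13674483343667765619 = -0.00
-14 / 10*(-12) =84 / 5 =16.80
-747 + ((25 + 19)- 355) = -1058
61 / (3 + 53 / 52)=3172 / 209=15.18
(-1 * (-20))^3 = 8000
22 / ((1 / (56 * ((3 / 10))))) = 369.60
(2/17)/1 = 2/17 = 0.12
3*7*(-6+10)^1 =84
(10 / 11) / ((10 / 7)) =7 / 11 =0.64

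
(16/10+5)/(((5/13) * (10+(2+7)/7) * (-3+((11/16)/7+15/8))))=-336336/227125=-1.48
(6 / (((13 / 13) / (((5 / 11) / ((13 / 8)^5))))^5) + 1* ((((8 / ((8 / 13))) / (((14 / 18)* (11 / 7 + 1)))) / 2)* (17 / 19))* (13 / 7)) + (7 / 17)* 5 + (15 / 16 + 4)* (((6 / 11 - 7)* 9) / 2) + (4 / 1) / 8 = -11137444225205741824141043616467762511881 / 82223843574945848866616082061129360736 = -135.45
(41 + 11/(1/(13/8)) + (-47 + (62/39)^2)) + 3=17.40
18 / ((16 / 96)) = 108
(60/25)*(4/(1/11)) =528/5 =105.60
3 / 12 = 1 / 4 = 0.25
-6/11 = -0.55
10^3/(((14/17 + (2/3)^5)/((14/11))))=28917000/21703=1332.40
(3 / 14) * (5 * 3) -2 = 1.21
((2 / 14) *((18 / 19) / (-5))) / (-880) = 9 / 292600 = 0.00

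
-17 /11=-1.55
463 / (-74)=-463 / 74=-6.26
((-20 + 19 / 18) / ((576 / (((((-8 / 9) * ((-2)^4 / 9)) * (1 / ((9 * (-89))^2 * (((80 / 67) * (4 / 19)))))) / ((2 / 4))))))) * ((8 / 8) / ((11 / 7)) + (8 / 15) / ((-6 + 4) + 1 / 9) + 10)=127347101 / 19083266863200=0.00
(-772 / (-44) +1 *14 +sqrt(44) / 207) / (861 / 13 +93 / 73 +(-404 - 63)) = -329303 / 4170331 - 1898 *sqrt(11) / 78478047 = -0.08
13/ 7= 1.86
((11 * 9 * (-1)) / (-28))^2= 9801 / 784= 12.50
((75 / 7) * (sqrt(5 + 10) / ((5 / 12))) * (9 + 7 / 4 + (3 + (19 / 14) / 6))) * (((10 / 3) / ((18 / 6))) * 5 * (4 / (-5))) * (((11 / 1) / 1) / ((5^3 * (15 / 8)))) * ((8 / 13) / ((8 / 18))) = -1652992 * sqrt(15) / 15925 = -402.01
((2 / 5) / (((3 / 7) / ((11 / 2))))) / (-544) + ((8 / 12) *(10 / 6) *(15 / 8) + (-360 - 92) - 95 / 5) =-1275479 / 2720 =-468.93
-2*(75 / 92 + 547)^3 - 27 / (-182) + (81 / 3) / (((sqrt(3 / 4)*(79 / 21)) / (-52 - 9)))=-11649496368822965 / 35430304 - 23058*sqrt(3) / 79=-328800855.91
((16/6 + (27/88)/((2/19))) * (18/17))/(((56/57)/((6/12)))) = 71991/23936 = 3.01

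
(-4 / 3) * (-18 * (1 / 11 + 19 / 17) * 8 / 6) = 7232 / 187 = 38.67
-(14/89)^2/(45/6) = -392/118815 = -0.00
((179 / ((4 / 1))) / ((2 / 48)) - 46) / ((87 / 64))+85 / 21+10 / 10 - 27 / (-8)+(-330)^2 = 534286187 / 4872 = 109664.65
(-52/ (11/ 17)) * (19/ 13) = -1292/ 11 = -117.45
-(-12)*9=108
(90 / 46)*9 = 405 / 23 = 17.61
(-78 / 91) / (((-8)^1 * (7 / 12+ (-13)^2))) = 9 / 14245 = 0.00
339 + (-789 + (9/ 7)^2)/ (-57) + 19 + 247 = 618.81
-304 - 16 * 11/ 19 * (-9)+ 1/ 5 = -220.43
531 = 531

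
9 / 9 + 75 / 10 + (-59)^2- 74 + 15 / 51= 116137 / 34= 3415.79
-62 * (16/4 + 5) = -558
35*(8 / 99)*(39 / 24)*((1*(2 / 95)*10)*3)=1820 / 627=2.90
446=446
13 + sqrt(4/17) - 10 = 2 * sqrt(17)/17 + 3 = 3.49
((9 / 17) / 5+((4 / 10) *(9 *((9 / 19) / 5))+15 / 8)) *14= 1049979 / 32300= 32.51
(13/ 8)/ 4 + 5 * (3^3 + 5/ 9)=39797/ 288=138.18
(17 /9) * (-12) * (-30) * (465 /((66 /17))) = 895900 /11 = 81445.45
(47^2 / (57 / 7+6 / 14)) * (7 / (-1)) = -108241 / 60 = -1804.02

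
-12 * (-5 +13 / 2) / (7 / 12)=-216 / 7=-30.86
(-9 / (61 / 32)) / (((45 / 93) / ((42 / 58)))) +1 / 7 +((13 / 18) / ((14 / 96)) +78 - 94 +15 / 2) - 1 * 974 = -365720927 / 371490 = -984.47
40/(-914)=-20/457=-0.04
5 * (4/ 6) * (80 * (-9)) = -2400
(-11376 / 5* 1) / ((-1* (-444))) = -948 / 185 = -5.12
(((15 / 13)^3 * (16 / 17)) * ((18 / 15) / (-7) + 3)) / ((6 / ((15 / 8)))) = 334125 / 261443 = 1.28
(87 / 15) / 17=29 / 85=0.34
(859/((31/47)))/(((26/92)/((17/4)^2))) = 268359331/3224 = 83238.01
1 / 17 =0.06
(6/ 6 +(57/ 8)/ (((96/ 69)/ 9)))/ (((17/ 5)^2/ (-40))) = -1506875/ 9248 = -162.94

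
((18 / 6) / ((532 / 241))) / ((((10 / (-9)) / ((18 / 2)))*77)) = -58563 / 409640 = -0.14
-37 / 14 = -2.64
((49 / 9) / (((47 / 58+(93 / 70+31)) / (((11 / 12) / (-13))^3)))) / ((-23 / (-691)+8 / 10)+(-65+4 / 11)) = 2515827816425 / 2786782145508301824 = 0.00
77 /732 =0.11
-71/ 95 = -0.75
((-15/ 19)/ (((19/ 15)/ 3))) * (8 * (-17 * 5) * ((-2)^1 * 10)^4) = 73440000000/ 361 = 203434903.05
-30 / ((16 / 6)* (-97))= 45 / 388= 0.12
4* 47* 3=564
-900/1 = -900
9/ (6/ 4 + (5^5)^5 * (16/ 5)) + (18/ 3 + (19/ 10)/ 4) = 494003295898437501497/ 76293945312500000120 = 6.48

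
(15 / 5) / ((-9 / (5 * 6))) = -10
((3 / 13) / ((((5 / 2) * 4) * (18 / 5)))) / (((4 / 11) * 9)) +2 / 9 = 1259 / 5616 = 0.22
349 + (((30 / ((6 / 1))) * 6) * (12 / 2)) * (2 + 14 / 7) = 1069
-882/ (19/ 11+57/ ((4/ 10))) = -19404/ 3173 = -6.12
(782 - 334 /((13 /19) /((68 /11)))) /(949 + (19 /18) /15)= -86319540 /36643607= -2.36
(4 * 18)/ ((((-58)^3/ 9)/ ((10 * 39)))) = -1.30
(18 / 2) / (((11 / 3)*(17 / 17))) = 27 / 11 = 2.45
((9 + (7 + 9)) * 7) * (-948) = -165900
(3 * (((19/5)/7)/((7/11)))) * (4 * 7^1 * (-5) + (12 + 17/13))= -1032669/3185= -324.23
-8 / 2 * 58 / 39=-232 / 39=-5.95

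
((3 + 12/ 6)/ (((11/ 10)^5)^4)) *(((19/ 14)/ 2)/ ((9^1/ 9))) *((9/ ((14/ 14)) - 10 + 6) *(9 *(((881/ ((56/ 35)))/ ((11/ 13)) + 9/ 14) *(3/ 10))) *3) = 4824416320312500000000000000/ 362612247268649844959339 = 13304.61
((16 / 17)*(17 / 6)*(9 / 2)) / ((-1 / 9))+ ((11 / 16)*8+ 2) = -201 / 2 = -100.50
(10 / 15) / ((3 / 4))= 8 / 9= 0.89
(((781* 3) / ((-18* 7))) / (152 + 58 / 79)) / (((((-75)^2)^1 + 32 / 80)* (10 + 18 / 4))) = -28045 / 18789332058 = -0.00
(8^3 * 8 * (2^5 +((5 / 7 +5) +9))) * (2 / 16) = 167424 / 7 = 23917.71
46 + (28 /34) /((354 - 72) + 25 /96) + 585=41524409 /65807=631.00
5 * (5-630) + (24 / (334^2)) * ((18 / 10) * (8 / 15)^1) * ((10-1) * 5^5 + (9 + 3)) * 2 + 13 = -3100.38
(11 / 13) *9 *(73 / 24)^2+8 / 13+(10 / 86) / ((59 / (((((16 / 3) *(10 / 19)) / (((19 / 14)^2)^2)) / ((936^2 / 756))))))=43459984391406701 / 611501687739072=71.07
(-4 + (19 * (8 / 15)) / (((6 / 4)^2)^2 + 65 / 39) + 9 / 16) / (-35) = 0.06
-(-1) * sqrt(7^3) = 7 * sqrt(7) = 18.52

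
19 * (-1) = -19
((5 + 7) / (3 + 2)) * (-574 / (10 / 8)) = -1102.08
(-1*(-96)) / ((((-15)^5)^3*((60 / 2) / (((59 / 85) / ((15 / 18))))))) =-0.00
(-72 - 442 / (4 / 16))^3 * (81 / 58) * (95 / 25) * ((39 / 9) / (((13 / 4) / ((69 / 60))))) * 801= -1177500721489920 / 29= -40603473154824.83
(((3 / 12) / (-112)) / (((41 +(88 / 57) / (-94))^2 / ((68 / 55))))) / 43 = -0.00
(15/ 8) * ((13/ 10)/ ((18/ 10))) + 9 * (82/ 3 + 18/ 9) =12737/ 48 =265.35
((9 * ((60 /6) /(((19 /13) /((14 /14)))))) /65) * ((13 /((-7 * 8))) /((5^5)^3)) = -117 /16235351562500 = -0.00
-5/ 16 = -0.31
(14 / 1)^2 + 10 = 206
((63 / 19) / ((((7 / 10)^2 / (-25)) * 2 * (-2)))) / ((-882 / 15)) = -9375 / 13034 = -0.72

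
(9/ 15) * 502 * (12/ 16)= 2259/ 10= 225.90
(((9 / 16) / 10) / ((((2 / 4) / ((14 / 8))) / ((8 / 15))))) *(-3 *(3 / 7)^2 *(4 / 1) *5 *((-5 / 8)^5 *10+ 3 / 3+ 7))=-9351207 / 1146880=-8.15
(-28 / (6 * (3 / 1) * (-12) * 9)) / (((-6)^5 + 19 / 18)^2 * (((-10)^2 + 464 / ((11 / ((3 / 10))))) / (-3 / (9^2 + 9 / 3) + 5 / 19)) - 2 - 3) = 46585 / 96839803497993558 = 0.00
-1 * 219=-219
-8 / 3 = -2.67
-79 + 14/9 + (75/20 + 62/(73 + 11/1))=-18385/252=-72.96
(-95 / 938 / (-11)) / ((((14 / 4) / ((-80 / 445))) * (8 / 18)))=-3420 / 3214057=-0.00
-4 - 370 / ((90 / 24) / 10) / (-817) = -6844 / 2451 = -2.79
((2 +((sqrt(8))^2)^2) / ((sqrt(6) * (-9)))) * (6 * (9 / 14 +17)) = -2717 * sqrt(6) / 21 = -316.92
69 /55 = 1.25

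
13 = 13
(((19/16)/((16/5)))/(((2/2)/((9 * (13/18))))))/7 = 1235/3584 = 0.34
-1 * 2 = -2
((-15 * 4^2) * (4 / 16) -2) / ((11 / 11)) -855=-917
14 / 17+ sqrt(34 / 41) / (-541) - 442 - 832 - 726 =-33986 / 17 - sqrt(1394) / 22181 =-1999.18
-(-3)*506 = 1518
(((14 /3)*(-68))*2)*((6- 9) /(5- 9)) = -476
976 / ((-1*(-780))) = 244 / 195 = 1.25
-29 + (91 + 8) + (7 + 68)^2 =5695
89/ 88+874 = 77001/ 88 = 875.01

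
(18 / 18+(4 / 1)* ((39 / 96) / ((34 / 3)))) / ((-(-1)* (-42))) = -311 / 11424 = -0.03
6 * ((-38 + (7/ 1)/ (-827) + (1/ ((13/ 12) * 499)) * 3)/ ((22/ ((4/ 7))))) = -349501884/ 59012239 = -5.92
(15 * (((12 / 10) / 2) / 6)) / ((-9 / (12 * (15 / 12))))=-5 / 2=-2.50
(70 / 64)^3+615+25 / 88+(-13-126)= 172147273 / 360448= 477.59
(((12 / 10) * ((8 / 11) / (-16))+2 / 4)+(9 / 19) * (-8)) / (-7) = 6989 / 14630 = 0.48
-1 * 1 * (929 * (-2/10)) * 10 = 1858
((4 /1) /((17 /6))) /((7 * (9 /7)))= 8 /51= 0.16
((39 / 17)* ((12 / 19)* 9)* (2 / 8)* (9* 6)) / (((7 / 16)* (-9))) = -44.71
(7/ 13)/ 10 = 7/ 130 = 0.05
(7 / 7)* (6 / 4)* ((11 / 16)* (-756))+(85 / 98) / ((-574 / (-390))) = -87644631 / 112504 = -779.04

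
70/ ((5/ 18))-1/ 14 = 3527/ 14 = 251.93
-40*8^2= -2560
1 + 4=5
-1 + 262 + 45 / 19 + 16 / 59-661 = -445441 / 1121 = -397.36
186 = 186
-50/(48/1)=-25/24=-1.04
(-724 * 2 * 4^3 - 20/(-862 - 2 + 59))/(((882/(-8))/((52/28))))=258616592/165669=1561.04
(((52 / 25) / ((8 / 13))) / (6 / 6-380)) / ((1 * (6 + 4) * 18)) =-169 / 3411000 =-0.00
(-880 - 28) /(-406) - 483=-97595 /203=-480.76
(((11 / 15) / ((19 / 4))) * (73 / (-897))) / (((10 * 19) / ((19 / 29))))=-1606 / 37068525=-0.00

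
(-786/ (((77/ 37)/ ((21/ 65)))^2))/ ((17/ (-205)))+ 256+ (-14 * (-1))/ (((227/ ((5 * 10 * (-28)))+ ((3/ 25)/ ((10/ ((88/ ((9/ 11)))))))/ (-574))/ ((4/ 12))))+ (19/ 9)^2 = 460.50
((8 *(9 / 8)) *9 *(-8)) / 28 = -23.14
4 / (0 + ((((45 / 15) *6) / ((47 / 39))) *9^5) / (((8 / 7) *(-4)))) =-3008 / 145083393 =-0.00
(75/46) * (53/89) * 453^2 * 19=15498409725/4094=3785639.89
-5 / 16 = -0.31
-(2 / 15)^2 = -4 / 225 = -0.02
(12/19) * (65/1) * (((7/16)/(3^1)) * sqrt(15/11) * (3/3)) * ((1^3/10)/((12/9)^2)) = 819 * sqrt(165)/26752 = 0.39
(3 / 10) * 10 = 3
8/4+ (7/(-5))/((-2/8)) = 38/5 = 7.60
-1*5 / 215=-1 / 43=-0.02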